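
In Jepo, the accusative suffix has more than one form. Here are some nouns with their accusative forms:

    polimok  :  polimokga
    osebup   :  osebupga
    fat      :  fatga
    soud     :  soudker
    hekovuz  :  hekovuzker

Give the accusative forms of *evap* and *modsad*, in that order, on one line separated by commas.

evapga, modsadker

The pattern is voicing of the final consonant: -ga when the stem ends in a voiceless consonant (*polimok*, *osebup*, *fat*); -ker when the stem ends in a voiced consonant (*soud*, *hekovuz*).
Since the final consonant of *evap* is /p/ (voiceless), it takes -ga, giving *evapga*.
*modsad*: final consonant = /d/, voiced → -ker → *modsadker*.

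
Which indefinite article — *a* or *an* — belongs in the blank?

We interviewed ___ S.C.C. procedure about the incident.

an

The indefinite article is chosen by the initial *sound* of the following word, not its spelling.
The initialism *S.C.C.* is read letter by letter; the first letter, S, is pronounced /ɛs/, which begins with a vowel sound.
So the article is *an*: We interviewed an S.C.C. procedure about the incident.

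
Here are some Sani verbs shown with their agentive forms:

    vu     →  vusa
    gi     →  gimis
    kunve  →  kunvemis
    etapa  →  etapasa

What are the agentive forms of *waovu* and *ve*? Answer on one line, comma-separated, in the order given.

waovusa, vemis

The alternation tracks the last vowel of the stem — -mis when the last vowel of the stem is a front vowel (*gi*, *kunve*); -sa when the last vowel of the stem is a back vowel (*vu*, *etapa*).
The last vowel of *waovu* is /u/, which is a back vowel, so the suffix is -sa, giving *waovusa*.
The last vowel of *ve* is /e/, which is a front vowel, so the suffix is -mis, giving *vemis*.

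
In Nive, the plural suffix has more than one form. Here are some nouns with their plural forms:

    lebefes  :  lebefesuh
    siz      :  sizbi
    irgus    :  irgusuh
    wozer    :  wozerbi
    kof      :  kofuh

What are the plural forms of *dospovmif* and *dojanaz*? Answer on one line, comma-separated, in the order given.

The pattern is voicing of the final consonant: -uh when the stem ends in a voiceless consonant (*lebefes*, *irgus*, *kof*); -bi when the stem ends in a voiced consonant (*siz*, *wozer*).
*dospovmif*: final consonant = /f/, voiceless → -uh → *dospovmifuh*.
The final consonant of *dojanaz* is /z/, which is voiced, so the suffix is -bi, giving *dojanazbi*.

dospovmifuh, dojanazbi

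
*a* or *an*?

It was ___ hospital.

The indefinite article is chosen by the initial *sound* of the following word, not its spelling.
*hospital* begins with the sound /h/ (h is pronounced) — a consonant sound.
So the article is *a*: It was a hospital.

a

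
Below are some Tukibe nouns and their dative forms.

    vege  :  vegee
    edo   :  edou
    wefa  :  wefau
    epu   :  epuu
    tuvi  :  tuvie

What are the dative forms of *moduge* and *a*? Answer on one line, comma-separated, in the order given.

The suffix is conditioned by the last vowel: -e when the last vowel of the stem is a front vowel (*vege*, *tuvi*); -u when the last vowel of the stem is a back vowel (*edo*, *wefa*, *epu*).
Since the last vowel of *moduge* is /e/ (a front vowel), it takes -e, giving *modugee*.
The last vowel of *a* is /a/, which is a back vowel, so the suffix is -u, giving *au*.

modugee, au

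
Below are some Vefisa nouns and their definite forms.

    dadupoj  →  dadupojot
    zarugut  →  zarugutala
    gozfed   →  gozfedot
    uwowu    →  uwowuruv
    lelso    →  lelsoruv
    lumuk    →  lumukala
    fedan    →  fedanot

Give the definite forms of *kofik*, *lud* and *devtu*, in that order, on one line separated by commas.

Looking at the final sound of each stem: -ala when the stem ends in a voiceless consonant (*zarugut*, *lumuk*); -ot when the stem ends in a voiced consonant (*dadupoj*, *gozfed*, *fedan*); -ruv when the stem ends in a vowel (*uwowu*, *lelso*).
*kofik*: final sound = /k/, a voiceless consonant → -ala → *kofikala*.
Since the final sound of *lud* is /d/ (a voiced consonant), it takes -ot, giving *ludot*.
Since the final sound of *devtu* is /u/ (a vowel), it takes -ruv, giving *devturuv*.

kofikala, ludot, devturuv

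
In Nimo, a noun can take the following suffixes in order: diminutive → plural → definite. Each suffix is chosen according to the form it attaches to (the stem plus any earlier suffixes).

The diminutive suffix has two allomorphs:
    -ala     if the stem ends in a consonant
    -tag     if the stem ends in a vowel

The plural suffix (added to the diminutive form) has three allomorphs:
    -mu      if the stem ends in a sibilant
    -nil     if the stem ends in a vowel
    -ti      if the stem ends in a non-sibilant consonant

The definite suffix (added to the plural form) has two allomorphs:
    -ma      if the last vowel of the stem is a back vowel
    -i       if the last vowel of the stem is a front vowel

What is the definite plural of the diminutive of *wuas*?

The final sound of *wuas* is /s/, which is a consonant, so the diminutive suffix is -ala, giving *wuasala*.
The diminutive form *wuasala*: final sound = /a/, a vowel → -nil → *wuasalanil*.
Since the last vowel of the plural form *wuasalanil* is /i/ (a front vowel), it takes -i, giving *wuasalanili*.

wuasalanili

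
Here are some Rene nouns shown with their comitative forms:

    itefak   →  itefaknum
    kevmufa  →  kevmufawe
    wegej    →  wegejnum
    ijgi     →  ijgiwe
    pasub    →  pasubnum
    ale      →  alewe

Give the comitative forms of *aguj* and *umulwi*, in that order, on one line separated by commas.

agujnum, umulwiwe

Looking at the final sound of each stem: -num when the stem ends in a consonant (*itefak*, *wegej*, *pasub*); -we when the stem ends in a vowel (*kevmufa*, *ijgi*, *ale*).
*aguj*: final sound = /j/, a consonant → -num → *agujnum*.
The final sound of *umulwi* is /i/, which is a vowel, so the suffix is -we, giving *umulwiwe*.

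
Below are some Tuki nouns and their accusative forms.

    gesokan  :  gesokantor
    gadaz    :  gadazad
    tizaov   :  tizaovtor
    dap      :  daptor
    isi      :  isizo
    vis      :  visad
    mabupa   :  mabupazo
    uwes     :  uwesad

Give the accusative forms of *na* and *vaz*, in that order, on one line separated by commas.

nazo, vazad

The pattern is sibilance of the final sound: -ad when the stem ends in a sibilant (*gadaz*, *vis*, *uwes*); -tor when the stem ends in a non-sibilant consonant (*gesokan*, *tizaov*, *dap*); -zo when the stem ends in a vowel (*isi*, *mabupa*).
*na* — final sound /a/ (a vowel) → -zo → *nazo*.
The final sound of *vaz* is /z/, which is a sibilant, so the suffix is -ad, giving *vazad*.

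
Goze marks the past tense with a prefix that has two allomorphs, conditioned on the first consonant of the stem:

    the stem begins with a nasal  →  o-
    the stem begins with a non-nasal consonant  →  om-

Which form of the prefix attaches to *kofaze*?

om-

*kofaze* — first consonant /k/ (non-nasal) → om-.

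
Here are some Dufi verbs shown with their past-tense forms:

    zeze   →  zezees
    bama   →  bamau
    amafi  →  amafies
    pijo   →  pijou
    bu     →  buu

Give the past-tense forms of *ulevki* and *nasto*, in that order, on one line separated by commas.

The alternation tracks the last vowel of the stem — -es when the last vowel of the stem is a front vowel (*zeze*, *amafi*); -u when the last vowel of the stem is a back vowel (*bama*, *pijo*, *bu*).
The last vowel of *ulevki* is /i/, which is a front vowel, so the suffix is -es, giving *ulevkies*.
The last vowel of *nasto* is /o/, which is a back vowel, so the suffix is -u, giving *nastou*.

ulevkies, nastou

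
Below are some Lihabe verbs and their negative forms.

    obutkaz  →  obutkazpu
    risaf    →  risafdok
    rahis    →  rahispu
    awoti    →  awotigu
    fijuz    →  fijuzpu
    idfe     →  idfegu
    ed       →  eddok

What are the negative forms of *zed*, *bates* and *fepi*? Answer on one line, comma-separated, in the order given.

The pattern is sibilance of the final sound: -pu when the stem ends in a sibilant (*obutkaz*, *rahis*, *fijuz*); -dok when the stem ends in a non-sibilant consonant (*risaf*, *ed*); -gu when the stem ends in a vowel (*awoti*, *idfe*).
Since the final sound of *zed* is /d/ (a non-sibilant consonant), it takes -dok, giving *zeddok*.
*bates*: final sound = /s/, a sibilant → -pu → *batespu*.
The final sound of *fepi* is /i/, which is a vowel, so the suffix is -gu, giving *fepigu*.

zeddok, batespu, fepigu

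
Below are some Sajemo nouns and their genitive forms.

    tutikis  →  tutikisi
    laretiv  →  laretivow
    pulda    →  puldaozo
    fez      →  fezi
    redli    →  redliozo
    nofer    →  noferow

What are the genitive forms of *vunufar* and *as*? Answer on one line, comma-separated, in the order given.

The pattern is sibilance of the final sound: -i when the stem ends in a sibilant (*tutikis*, *fez*); -ow when the stem ends in a non-sibilant consonant (*laretiv*, *nofer*); -ozo when the stem ends in a vowel (*pulda*, *redli*).
The final sound of *vunufar* is /r/, which is a non-sibilant consonant, so the suffix is -ow, giving *vunufarow*.
*as* — final sound /s/ (a sibilant) → -i → *asi*.

vunufarow, asi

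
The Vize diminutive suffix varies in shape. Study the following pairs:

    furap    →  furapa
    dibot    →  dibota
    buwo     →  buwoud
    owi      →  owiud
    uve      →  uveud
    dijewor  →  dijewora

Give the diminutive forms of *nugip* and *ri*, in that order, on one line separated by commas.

The alternation tracks the final sound of the stem — -a when the stem ends in a consonant (*furap*, *dibot*, *dijewor*); -ud when the stem ends in a vowel (*buwo*, *owi*, *uve*).
The final sound of *nugip* is /p/, which is a consonant, so the suffix is -a, giving *nugipa*.
Since the final sound of *ri* is /i/ (a vowel), it takes -ud, giving *riud*.

nugipa, riud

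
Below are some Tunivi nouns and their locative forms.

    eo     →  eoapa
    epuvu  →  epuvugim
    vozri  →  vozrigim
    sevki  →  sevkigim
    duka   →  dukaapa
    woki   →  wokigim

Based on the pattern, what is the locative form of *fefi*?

The suffix is conditioned by the last vowel: -gim when the last vowel of the stem is a high vowel (*epuvu*, *vozri*, *sevki*, *woki*); -apa when the last vowel of the stem is a non-high vowel (*eo*, *duka*).
*fefi*: last vowel = /i/, a high vowel → -gim → *fefigim*.

fefigim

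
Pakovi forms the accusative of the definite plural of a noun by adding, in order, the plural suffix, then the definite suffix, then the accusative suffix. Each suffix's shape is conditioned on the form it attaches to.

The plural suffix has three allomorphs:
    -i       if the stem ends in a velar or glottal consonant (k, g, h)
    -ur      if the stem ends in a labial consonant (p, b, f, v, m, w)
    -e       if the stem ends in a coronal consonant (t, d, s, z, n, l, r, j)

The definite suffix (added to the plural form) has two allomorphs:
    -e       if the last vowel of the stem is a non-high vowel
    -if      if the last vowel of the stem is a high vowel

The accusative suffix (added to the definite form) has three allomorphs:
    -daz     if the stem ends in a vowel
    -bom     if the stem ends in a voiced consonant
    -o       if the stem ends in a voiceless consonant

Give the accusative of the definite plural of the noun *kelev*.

kelevurifo

The final consonant of *kelev* is /v/, which is labial, so the plural suffix is -ur, giving *kelevur*.
The last vowel of the plural form *kelevur* is /u/, which is a high vowel, so the definite suffix is -if, giving *kelevurif*.
The definite form *kelevurif* — final sound /f/ (a voiceless consonant) → -o → *kelevurifo*.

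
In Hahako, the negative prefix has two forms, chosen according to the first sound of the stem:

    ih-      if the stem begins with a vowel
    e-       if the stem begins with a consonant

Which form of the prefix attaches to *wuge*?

*wuge* — first sound /w/ (a consonant) → e-.

e-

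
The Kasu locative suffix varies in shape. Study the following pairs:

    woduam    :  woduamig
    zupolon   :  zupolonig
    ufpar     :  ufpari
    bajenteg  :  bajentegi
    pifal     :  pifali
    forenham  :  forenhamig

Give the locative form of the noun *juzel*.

Looking at the final consonant of each stem: -ig when the stem ends in a nasal (*woduam*, *zupolon*, *forenham*); -i when the stem ends in a non-nasal consonant (*ufpar*, *bajenteg*, *pifal*).
*juzel* — final consonant /l/ (non-nasal) → -i → *juzeli*.

juzeli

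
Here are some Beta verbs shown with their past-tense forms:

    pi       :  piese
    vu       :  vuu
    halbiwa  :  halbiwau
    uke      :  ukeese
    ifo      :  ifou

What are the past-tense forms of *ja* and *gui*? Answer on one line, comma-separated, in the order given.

The suffix is conditioned by the last vowel: -ese when the last vowel of the stem is a front vowel (*pi*, *uke*); -u when the last vowel of the stem is a back vowel (*vu*, *halbiwa*, *ifo*).
*ja* — last vowel /a/ (a back vowel) → -u → *jau*.
*gui*: last vowel = /i/, a front vowel → -ese → *guiese*.

jau, guiese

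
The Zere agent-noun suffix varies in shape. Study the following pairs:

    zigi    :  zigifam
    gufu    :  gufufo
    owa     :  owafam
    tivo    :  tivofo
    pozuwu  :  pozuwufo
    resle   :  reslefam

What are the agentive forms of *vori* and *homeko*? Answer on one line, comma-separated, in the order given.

vorifam, homekofo

The suffix is conditioned by the last vowel: -fo when the last vowel of the stem is a rounded vowel (*gufu*, *tivo*, *pozuwu*); -fam when the last vowel of the stem is an unrounded vowel (*zigi*, *owa*, *resle*).
Since the last vowel of *vori* is /i/ (an unrounded vowel), it takes -fam, giving *vorifam*.
*homeko* — last vowel /o/ (a rounded vowel) → -fo → *homekofo*.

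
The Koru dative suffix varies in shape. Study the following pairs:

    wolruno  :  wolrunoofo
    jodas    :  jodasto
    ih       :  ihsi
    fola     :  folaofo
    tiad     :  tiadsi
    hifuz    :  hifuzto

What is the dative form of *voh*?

vohsi

The pattern is sibilance of the final sound: -to when the stem ends in a sibilant (*jodas*, *hifuz*); -si when the stem ends in a non-sibilant consonant (*ih*, *tiad*); -ofo when the stem ends in a vowel (*wolruno*, *fola*).
Since the final sound of *voh* is /h/ (a non-sibilant consonant), it takes -si, giving *vohsi*.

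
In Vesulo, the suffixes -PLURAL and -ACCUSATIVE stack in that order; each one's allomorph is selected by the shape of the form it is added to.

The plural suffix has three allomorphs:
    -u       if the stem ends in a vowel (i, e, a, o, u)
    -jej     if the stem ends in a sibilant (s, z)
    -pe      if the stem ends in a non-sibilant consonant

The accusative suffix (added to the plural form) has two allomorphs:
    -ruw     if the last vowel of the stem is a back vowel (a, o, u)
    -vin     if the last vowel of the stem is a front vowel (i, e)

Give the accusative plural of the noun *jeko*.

jekouruw

The final sound of *jeko* is /o/, which is a vowel, so the plural suffix is -u, giving *jekou*.
Since the last vowel of the plural form *jekou* is /u/ (a back vowel), it takes -ruw, giving *jekouruw*.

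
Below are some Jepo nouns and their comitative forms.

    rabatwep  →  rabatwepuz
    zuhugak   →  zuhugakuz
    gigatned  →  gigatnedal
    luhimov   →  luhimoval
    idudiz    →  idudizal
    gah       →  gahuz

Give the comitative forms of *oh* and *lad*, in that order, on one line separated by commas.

The suffix is conditioned by the final consonant: -uz when the stem ends in a voiceless consonant (*rabatwep*, *zuhugak*, *gah*); -al when the stem ends in a voiced consonant (*gigatned*, *luhimov*, *idudiz*).
*oh* — final consonant /h/ (voiceless) → -uz → *ohuz*.
*lad* — final consonant /d/ (voiced) → -al → *ladal*.

ohuz, ladal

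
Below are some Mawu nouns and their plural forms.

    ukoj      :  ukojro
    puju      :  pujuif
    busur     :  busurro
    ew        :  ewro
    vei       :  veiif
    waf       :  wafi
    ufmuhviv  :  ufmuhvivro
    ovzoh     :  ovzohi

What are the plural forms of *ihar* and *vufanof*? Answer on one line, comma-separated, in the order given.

iharro, vufanofi

The alternation tracks the final sound of the stem — -i when the stem ends in a voiceless consonant (*waf*, *ovzoh*); -ro when the stem ends in a voiced consonant (*ukoj*, *busur*, *ew*, *ufmuhviv*); -if when the stem ends in a vowel (*puju*, *vei*).
*ihar* — final sound /r/ (a voiced consonant) → -ro → *iharro*.
*vufanof* — final sound /f/ (a voiceless consonant) → -i → *vufanofi*.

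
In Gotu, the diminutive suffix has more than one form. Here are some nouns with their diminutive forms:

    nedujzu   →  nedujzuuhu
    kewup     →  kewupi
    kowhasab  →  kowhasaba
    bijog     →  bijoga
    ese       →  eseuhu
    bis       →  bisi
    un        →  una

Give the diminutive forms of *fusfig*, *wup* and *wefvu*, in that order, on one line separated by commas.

The alternation tracks the final sound of the stem — -i when the stem ends in a voiceless consonant (*kewup*, *bis*); -a when the stem ends in a voiced consonant (*kowhasab*, *bijog*, *un*); -uhu when the stem ends in a vowel (*nedujzu*, *ese*).
Since the final sound of *fusfig* is /g/ (a voiced consonant), it takes -a, giving *fusfiga*.
*wup*: final sound = /p/, a voiceless consonant → -i → *wupi*.
Since the final sound of *wefvu* is /u/ (a vowel), it takes -uhu, giving *wefvuuhu*.

fusfiga, wupi, wefvuuhu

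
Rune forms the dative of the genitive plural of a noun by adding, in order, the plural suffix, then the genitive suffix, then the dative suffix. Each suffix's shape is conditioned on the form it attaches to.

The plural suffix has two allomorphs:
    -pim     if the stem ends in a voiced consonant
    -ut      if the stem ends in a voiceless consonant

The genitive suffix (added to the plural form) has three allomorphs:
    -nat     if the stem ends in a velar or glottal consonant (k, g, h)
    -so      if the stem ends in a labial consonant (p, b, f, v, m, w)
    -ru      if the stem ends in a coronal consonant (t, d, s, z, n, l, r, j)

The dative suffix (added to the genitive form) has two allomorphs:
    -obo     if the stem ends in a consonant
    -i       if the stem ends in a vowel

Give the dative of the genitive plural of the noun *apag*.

apagpimsoi

*apag*: final consonant = /g/, voiced → -pim → *apagpim*.
Since the final consonant of the plural form *apagpim* is /m/ (labial), it takes -so, giving *apagpimso*.
The genitive form *apagpimso* — final sound /o/ (a vowel) → -i → *apagpimsoi*.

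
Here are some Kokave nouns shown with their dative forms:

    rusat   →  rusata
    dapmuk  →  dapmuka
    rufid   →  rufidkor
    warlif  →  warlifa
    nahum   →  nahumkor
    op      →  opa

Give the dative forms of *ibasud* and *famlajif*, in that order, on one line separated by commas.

ibasudkor, famlajifa

Looking at the final consonant of each stem: -a when the stem ends in a voiceless consonant (*rusat*, *dapmuk*, *warlif*, *op*); -kor when the stem ends in a voiced consonant (*rufid*, *nahum*).
*ibasud* — final consonant /d/ (voiced) → -kor → *ibasudkor*.
Since the final consonant of *famlajif* is /f/ (voiceless), it takes -a, giving *famlajifa*.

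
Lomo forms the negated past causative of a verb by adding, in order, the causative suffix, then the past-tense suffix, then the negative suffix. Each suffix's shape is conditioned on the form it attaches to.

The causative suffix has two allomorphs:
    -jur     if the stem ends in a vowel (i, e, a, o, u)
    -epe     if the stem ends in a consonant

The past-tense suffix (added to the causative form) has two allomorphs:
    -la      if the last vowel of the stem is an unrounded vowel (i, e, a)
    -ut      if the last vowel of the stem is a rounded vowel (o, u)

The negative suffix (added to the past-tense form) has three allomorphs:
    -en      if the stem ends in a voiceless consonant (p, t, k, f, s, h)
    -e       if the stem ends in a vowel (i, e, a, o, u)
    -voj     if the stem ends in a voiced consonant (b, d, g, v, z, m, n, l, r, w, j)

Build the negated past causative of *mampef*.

mampefepelae

Since the final sound of *mampef* is /f/ (a consonant), it takes -epe, giving *mampefepe*.
Since the last vowel of the causative form *mampefepe* is /e/ (an unrounded vowel), it takes -la, giving *mampefepela*.
The final sound of the past-tense form *mampefepela* is /a/, which is a vowel, so the negative suffix is -e, giving *mampefepelae*.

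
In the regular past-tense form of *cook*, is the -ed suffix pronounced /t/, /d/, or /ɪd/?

/t/

The stem *cook* ends in a voiceless consonant other than /t/.
The -ed suffix is realized as /ɪd/ after /t, d/; as /t/ after other voiceless consonants; and as /d/ after other voiced sounds.
So -ed on *cook* is pronounced /t/.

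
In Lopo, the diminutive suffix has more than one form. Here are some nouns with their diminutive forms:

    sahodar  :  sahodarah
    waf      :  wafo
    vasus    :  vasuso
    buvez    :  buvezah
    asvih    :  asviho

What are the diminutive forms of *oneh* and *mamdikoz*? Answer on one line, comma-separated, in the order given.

oneho, mamdikozah

Looking at the final consonant of each stem: -o when the stem ends in a voiceless consonant (*waf*, *vasus*, *asvih*); -ah when the stem ends in a voiced consonant (*sahodar*, *buvez*).
Since the final consonant of *oneh* is /h/ (voiceless), it takes -o, giving *oneho*.
*mamdikoz*: final consonant = /z/, voiced → -ah → *mamdikozah*.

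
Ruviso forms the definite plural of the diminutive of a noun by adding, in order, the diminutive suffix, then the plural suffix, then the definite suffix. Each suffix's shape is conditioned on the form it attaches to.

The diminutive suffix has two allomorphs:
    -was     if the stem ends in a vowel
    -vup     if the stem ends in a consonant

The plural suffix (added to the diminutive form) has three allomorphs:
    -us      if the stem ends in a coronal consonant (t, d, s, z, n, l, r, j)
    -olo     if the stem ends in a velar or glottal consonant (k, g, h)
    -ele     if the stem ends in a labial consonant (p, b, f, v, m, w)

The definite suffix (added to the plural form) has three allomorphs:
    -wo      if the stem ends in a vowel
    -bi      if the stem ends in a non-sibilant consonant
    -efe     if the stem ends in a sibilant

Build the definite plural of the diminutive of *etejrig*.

The final sound of *etejrig* is /g/, which is a consonant, so the diminutive suffix is -vup, giving *etejrigvup*.
The final consonant of the diminutive form *etejrigvup* is /p/, which is labial, so the plural suffix is -ele, giving *etejrigvupele*.
The plural form *etejrigvupele*: final sound = /e/, a vowel → -wo → *etejrigvupelewo*.

etejrigvupelewo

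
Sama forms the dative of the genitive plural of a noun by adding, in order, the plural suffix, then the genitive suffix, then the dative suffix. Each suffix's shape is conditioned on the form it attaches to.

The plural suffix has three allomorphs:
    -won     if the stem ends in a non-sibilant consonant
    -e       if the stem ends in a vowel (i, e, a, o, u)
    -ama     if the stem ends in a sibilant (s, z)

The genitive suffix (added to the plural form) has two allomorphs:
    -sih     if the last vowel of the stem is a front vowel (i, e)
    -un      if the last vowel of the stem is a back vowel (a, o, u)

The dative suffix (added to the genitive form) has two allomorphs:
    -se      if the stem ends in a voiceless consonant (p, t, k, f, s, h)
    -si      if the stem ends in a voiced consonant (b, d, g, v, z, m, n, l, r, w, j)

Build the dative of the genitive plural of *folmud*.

The final sound of *folmud* is /d/, which is a non-sibilant consonant, so the plural suffix is -won, giving *folmudwon*.
The last vowel of the plural form *folmudwon* is /o/, which is a back vowel, so the genitive suffix is -un, giving *folmudwonun*.
The genitive form *folmudwonun*: final consonant = /n/, voiced → -si → *folmudwonunsi*.

folmudwonunsi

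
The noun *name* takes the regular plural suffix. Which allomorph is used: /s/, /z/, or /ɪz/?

The stem *name* ends in a voiced non-sibilant sound.
The plural suffix surfaces as /ɪz/ after sibilants, /s/ after other voiceless consonants, and /z/ after other voiced sounds.
So the plural -s on *name* is pronounced /z/.

/z/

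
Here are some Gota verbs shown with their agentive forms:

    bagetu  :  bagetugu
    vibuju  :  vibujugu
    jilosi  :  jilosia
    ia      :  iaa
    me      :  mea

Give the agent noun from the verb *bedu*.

bedugu

The suffix is conditioned by the last vowel: -gu when the last vowel of the stem is a rounded vowel (*bagetu*, *vibuju*); -a when the last vowel of the stem is an unrounded vowel (*jilosi*, *ia*, *me*).
*bedu*: last vowel = /u/, a rounded vowel → -gu → *bedugu*.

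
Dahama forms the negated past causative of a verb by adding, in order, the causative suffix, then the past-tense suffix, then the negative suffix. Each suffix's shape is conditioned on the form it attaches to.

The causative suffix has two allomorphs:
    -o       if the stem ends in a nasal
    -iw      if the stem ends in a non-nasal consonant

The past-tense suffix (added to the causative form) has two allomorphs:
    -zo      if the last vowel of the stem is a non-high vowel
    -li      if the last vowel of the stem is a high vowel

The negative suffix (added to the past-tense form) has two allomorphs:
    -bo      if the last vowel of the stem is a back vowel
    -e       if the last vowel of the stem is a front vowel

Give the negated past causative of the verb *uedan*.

Since the final consonant of *uedan* is /n/ (a nasal), it takes -o, giving *uedano*.
The causative form *uedano* — last vowel /o/ (a non-high vowel) → -zo → *uedanozo*.
The past-tense form *uedanozo* — last vowel /o/ (a back vowel) → -bo → *uedanozobo*.

uedanozobo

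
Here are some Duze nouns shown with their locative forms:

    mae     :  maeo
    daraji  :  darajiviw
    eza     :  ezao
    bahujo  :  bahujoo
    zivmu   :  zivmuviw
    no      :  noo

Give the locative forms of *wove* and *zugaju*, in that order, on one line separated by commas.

woveo, zugajuviw

The alternation tracks the last vowel of the stem — -viw when the last vowel of the stem is a high vowel (*daraji*, *zivmu*); -o when the last vowel of the stem is a non-high vowel (*mae*, *eza*, *bahujo*, *no*).
Since the last vowel of *wove* is /e/ (a non-high vowel), it takes -o, giving *woveo*.
The last vowel of *zugaju* is /u/, which is a high vowel, so the suffix is -viw, giving *zugajuviw*.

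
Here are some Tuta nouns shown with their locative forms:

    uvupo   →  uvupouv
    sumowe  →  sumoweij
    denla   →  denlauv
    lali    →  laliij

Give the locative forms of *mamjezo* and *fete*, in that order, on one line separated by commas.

The suffix is conditioned by the last vowel: -ij when the last vowel of the stem is a front vowel (*sumowe*, *lali*); -uv when the last vowel of the stem is a back vowel (*uvupo*, *denla*).
*mamjezo*: last vowel = /o/, a back vowel → -uv → *mamjezouv*.
The last vowel of *fete* is /e/, which is a front vowel, so the suffix is -ij, giving *feteij*.

mamjezouv, feteij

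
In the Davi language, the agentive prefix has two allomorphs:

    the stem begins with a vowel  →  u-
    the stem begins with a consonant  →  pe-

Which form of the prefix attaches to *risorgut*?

pe-

Since the first sound of *risorgut* is /r/ (a consonant), it takes pe-.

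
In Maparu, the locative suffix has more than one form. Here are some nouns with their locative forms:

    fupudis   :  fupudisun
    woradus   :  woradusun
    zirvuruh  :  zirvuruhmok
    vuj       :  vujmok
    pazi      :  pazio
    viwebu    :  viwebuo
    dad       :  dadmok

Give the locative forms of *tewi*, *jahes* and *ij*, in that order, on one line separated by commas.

tewio, jahesun, ijmok

The suffix is conditioned by the final sound: -un when the stem ends in a sibilant (*fupudis*, *woradus*); -mok when the stem ends in a non-sibilant consonant (*zirvuruh*, *vuj*, *dad*); -o when the stem ends in a vowel (*pazi*, *viwebu*).
Since the final sound of *tewi* is /i/ (a vowel), it takes -o, giving *tewio*.
Since the final sound of *jahes* is /s/ (a sibilant), it takes -un, giving *jahesun*.
Since the final sound of *ij* is /j/ (a non-sibilant consonant), it takes -mok, giving *ijmok*.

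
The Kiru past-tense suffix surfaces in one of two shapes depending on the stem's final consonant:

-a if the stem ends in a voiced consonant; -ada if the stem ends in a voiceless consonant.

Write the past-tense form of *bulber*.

*bulber* — final consonant /r/ (voiced) → -a → *bulbera*.

bulbera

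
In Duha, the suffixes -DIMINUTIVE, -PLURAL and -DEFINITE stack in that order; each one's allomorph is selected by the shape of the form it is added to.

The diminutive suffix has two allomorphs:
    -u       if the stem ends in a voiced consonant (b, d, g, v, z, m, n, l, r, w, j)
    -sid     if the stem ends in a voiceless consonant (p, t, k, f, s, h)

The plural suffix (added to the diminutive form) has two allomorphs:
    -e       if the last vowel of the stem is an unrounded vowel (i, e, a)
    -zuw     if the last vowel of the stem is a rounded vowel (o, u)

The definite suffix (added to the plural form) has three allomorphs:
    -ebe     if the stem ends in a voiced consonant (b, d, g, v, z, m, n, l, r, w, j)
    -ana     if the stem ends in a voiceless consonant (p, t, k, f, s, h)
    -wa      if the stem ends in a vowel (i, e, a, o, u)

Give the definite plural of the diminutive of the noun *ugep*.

ugepsidewa

The final consonant of *ugep* is /p/, which is voiceless, so the diminutive suffix is -sid, giving *ugepsid*.
Since the last vowel of the diminutive form *ugepsid* is /i/ (an unrounded vowel), it takes -e, giving *ugepside*.
The plural form *ugepside*: final sound = /e/, a vowel → -wa → *ugepsidewa*.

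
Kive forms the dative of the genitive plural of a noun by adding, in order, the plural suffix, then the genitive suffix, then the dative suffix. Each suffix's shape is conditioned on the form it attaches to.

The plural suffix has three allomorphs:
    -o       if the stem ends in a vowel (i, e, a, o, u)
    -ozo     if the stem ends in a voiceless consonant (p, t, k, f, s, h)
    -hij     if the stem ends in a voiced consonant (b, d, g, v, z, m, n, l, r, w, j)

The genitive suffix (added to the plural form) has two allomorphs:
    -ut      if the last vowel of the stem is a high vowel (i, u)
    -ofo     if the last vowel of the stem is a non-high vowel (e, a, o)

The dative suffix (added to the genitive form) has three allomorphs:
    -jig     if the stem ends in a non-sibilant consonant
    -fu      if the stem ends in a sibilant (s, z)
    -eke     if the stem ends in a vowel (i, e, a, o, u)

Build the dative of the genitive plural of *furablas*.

Since the final sound of *furablas* is /s/ (a voiceless consonant), it takes -ozo, giving *furablasozo*.
Since the last vowel of the plural form *furablasozo* is /o/ (a non-high vowel), it takes -ofo, giving *furablasozoofo*.
Since the final sound of the genitive form *furablasozoofo* is /o/ (a vowel), it takes -eke, giving *furablasozoofoeke*.

furablasozoofoeke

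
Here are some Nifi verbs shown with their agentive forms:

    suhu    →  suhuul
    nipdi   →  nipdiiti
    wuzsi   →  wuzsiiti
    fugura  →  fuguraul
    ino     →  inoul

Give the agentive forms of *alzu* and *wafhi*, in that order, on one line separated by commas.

Looking at the last vowel of each stem: -iti when the last vowel of the stem is a front vowel (*nipdi*, *wuzsi*); -ul when the last vowel of the stem is a back vowel (*suhu*, *fugura*, *ino*).
Since the last vowel of *alzu* is /u/ (a back vowel), it takes -ul, giving *alzuul*.
Since the last vowel of *wafhi* is /i/ (a front vowel), it takes -iti, giving *wafhiiti*.

alzuul, wafhiiti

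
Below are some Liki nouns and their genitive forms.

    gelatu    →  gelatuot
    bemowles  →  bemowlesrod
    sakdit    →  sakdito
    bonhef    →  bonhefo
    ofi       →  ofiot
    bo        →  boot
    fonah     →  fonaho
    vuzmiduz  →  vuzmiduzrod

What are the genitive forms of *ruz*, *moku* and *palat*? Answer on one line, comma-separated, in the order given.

Looking at the final sound of each stem: -rod when the stem ends in a sibilant (*bemowles*, *vuzmiduz*); -o when the stem ends in a non-sibilant consonant (*sakdit*, *bonhef*, *fonah*); -ot when the stem ends in a vowel (*gelatu*, *ofi*, *bo*).
*ruz*: final sound = /z/, a sibilant → -rod → *ruzrod*.
*moku* — final sound /u/ (a vowel) → -ot → *mokuot*.
*palat*: final sound = /t/, a non-sibilant consonant → -o → *palato*.

ruzrod, mokuot, palato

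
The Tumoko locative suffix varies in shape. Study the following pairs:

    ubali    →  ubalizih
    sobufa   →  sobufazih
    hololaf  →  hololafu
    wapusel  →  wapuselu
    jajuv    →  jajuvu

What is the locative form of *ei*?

eizih

The alternation tracks the final sound of the stem — -u when the stem ends in a consonant (*hololaf*, *wapusel*, *jajuv*); -zih when the stem ends in a vowel (*ubali*, *sobufa*).
The final sound of *ei* is /i/, which is a vowel, so the suffix is -zih, giving *eizih*.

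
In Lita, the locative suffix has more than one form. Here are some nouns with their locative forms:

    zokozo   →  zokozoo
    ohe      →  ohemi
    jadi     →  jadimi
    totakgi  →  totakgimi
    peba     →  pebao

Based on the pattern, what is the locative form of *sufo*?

The alternation tracks the last vowel of the stem — -mi when the last vowel of the stem is a front vowel (*ohe*, *jadi*, *totakgi*); -o when the last vowel of the stem is a back vowel (*zokozo*, *peba*).
*sufo* — last vowel /o/ (a back vowel) → -o → *sufoo*.

sufoo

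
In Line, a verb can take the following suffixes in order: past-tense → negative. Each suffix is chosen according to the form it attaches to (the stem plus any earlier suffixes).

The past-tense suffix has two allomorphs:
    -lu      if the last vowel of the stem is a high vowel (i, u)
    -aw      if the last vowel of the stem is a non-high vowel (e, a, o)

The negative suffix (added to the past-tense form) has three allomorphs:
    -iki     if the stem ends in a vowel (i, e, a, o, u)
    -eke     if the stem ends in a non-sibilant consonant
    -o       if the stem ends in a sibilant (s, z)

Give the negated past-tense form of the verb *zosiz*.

zosizluiki

The last vowel of *zosiz* is /i/, which is a high vowel, so the past-tense suffix is -lu, giving *zosizlu*.
The past-tense form *zosizlu*: final sound = /u/, a vowel → -iki → *zosizluiki*.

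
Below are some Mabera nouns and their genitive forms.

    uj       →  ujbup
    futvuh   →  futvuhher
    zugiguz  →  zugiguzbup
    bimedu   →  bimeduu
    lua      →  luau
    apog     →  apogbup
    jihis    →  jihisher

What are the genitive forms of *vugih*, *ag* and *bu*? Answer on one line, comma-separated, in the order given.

Looking at the final sound of each stem: -her when the stem ends in a voiceless consonant (*futvuh*, *jihis*); -bup when the stem ends in a voiced consonant (*uj*, *zugiguz*, *apog*); -u when the stem ends in a vowel (*bimedu*, *lua*).
*vugih*: final sound = /h/, a voiceless consonant → -her → *vugihher*.
The final sound of *ag* is /g/, which is a voiced consonant, so the suffix is -bup, giving *agbup*.
*bu* — final sound /u/ (a vowel) → -u → *buu*.

vugihher, agbup, buu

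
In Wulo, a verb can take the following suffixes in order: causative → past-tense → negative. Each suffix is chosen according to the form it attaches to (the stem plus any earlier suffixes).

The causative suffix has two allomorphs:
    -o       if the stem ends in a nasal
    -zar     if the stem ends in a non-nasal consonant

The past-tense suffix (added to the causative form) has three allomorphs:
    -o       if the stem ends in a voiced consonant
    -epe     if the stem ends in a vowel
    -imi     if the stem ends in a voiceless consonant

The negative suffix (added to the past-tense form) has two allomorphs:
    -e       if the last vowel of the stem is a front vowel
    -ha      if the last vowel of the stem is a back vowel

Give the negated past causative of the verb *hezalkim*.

The final consonant of *hezalkim* is /m/, which is a nasal, so the causative suffix is -o, giving *hezalkimo*.
The causative form *hezalkimo* — final sound /o/ (a vowel) → -epe → *hezalkimoepe*.
The past-tense form *hezalkimoepe* — last vowel /e/ (a front vowel) → -e → *hezalkimoepee*.

hezalkimoepee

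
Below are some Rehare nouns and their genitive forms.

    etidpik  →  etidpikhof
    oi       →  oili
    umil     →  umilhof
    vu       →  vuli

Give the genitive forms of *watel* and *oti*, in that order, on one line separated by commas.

The alternation tracks the final sound of the stem — -hof when the stem ends in a consonant (*etidpik*, *umil*); -li when the stem ends in a vowel (*oi*, *vu*).
*watel* — final sound /l/ (a consonant) → -hof → *watelhof*.
Since the final sound of *oti* is /i/ (a vowel), it takes -li, giving *otili*.

watelhof, otili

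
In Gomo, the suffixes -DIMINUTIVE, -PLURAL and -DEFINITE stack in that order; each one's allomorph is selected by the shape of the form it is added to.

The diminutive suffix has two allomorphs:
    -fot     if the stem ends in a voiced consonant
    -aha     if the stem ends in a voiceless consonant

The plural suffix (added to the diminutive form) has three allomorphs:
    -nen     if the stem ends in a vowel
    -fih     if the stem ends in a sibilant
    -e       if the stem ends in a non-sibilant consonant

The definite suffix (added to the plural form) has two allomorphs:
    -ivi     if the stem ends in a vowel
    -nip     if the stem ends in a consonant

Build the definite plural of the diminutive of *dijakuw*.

*dijakuw*: final consonant = /w/, voiced → -fot → *dijakuwfot*.
Since the final sound of the diminutive form *dijakuwfot* is /t/ (a non-sibilant consonant), it takes -e, giving *dijakuwfote*.
Since the final sound of the plural form *dijakuwfote* is /e/ (a vowel), it takes -ivi, giving *dijakuwfoteivi*.

dijakuwfoteivi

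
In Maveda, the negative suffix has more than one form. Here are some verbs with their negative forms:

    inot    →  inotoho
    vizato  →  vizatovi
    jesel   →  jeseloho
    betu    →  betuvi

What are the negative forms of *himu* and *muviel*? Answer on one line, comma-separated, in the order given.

himuvi, muvieloho

Looking at the final sound of each stem: -oho when the stem ends in a consonant (*inot*, *jesel*); -vi when the stem ends in a vowel (*vizato*, *betu*).
*himu* — final sound /u/ (a vowel) → -vi → *himuvi*.
Since the final sound of *muviel* is /l/ (a consonant), it takes -oho, giving *muvieloho*.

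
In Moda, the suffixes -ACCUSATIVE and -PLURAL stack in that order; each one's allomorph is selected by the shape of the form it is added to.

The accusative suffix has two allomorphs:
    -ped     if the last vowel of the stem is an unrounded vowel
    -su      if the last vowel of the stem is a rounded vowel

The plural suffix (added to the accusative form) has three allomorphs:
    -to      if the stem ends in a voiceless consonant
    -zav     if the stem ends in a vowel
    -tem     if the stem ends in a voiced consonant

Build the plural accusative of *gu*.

gusuzav

The last vowel of *gu* is /u/, which is a rounded vowel, so the accusative suffix is -su, giving *gusu*.
The final sound of the accusative form *gusu* is /u/, which is a vowel, so the plural suffix is -zav, giving *gusuzav*.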